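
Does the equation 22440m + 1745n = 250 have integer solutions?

gcd(22440, 1745):
  22440 = 12×1745 + 1500
  1745 = 1×1500 + 245
  1500 = 6×245 + 30
  245 = 8×30 + 5
  30 = 6×5
so gcd(22440, 1745) = 5.
5 divides 250, so integer solutions exist.

yes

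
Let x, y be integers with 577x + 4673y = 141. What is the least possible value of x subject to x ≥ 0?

gcd(4673, 577) = 1.
1 divides 141, so solutions exist.
By Bézout, 577*(-656) + 4673*(81) = 1.
Scale by 141/1 = 141: (x₀, y₀) = (-92496, 11421).
General solution: x = -92496 + 4673t, y = 11421 - 577t for integer t.
x ≥ 0: smallest is -92496 mod 4673 = 964 (at t = 20), with y = -119.

964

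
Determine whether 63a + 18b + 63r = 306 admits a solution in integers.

yes

gcd(63, 18) = 9  (63 = 3*18 + 9, 18 = 2*9).
gcd(9, 63) = 9.
9 divides 306, so integer solutions exist.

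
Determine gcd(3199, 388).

1

gcd(3199, 388):
  3199 = 8·388 + 95
  388 = 4·95 + 8
  95 = 11·8 + 7
  8 = 1·7 + 1
  7 = 7·1
so gcd(3199, 388) = 1.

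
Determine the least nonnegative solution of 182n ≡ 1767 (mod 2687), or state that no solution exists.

gcd(2687, 182) = 1  (2687 = 14×182 + 139, 182 = 1×139 + 43, 139 = 3×43 + 10, 43 = 4×10 + 3, 10 = 3×3 + 1, 3 = 3×1).
1 divides 1767, so solutions exist.
Back-substituting, 182×(-812) + 2687×(55) = 1.
So 182×(-812) ≡ 1 (mod 2687); multiply by 1767: n ≡ -1434804 (mod 2687).
Smallest nonnegative: n = -1434804 mod 2687 = 54.

54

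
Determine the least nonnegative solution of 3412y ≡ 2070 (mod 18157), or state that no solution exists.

11378

gcd(18157, 3412) = 1.
1 divides 2070, so solutions exist.
By Bézout, 3412*(2251) + 18157*(-423) = 1.
So 3412*(2251) ≡ 1 (mod 18157); multiply by 2070: y ≡ 4659570 (mod 18157).
Smallest nonnegative: y = 4659570 mod 18157 = 11378.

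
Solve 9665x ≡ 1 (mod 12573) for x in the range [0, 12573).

10502

gcd(12573, 9665) = 1  (12573 = 1*9665 + 2908, 9665 = 3*2908 + 941, 2908 = 3*941 + 85, 941 = 11*85 + 6, 85 = 14*6 + 1, 6 = 6*1).
Back-substituting, 9665*(-2071) + 12573*(1592) = 1.
So 9665*-2071 ≡ 1 (mod 12573), and -2071 mod 12573 = 10502.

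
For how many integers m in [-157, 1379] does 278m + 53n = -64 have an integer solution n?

29

gcd(278, 53) = 1.
By Bézout, 278×(-4) + 53×(21) = 1.
Particular solution: (44, -232).
General solution: m = 44 + 53t, n = -232 - 278t for integer t.
-157 ≤ 44 + 53t ≤ 1379 gives t ∈ [-3, 25], which is 29 values.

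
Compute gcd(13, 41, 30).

1

gcd(41, 13) = 1.
gcd(1, 30) = 1.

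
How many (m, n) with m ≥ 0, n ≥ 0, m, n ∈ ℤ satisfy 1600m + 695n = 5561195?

gcd(1600, 695) = 5.
By Bézout, 1600·(-43) + 695·(99) = 5.
One solution: (9, 7981).
General: m = 9 + 139t, n = 7981 - 320t.
m ≥ 0 ⇒ t ≥ 0; n ≥ 0 ⇒ t ≤ 24. So t ∈ [0, 24]: 25 solutions.

25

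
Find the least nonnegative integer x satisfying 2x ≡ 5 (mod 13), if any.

9

gcd(13, 2) = 1.
1 divides 5, so solutions exist.
By Bézout, 2×(-6) + 13×(1) = 1.
So 2×(-6) ≡ 1 (mod 13); multiply by 5: x ≡ -30 (mod 13).
Smallest nonnegative: x = -30 mod 13 = 9.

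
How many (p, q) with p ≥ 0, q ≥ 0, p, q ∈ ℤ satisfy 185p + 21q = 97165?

25

gcd(185, 21) = 1.
By Bézout, 185·(5) + 21·(-44) = 1.
One solution: (11, 4530).
General: p = 11 + 21t, q = 4530 - 185t.
p ≥ 0 ⇒ t ≥ 0; q ≥ 0 ⇒ t ≤ 24. So t ∈ [0, 24]: 25 solutions.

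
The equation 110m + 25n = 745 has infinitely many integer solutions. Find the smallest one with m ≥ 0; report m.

gcd(110, 25) = 5  (110 = 4×25 + 10, 25 = 2×10 + 5, 10 = 2×5).
5 divides 745, so solutions exist.
Back-substituting, 110×(-2) + 25×(9) = 5.
Scale by 745/5 = 149: (m₀, n₀) = (-298, 1341).
General solution: m = -298 + 5t, n = 1341 - 22t for integer t.
m ≥ 0: smallest is -298 mod 5 = 2 (at t = 60), with n = 21.

2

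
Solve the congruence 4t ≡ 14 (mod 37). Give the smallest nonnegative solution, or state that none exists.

22

gcd(37, 4):
  37 = 9*4 + 1
  4 = 4*1
so gcd(37, 4) = 1.
1 divides 14, so solutions exist.
Back-substitute for Bézout coefficients:
  1 = 37 - 9*4
  ... = 4*(-9) + 37*(1)
So 4*(-9) ≡ 1 (mod 37); multiply by 14: t ≡ -126 (mod 37).
Smallest nonnegative: t = -126 mod 37 = 22.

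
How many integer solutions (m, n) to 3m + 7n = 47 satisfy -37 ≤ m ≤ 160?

gcd(7, 3):
  7 = 2*3 + 1
  3 = 3*1
so gcd(7, 3) = 1.
Back-substitute for Bézout coefficients:
  1 = 7 - 2*3
  ... = 3*(-2) + 7*(1)
Scale by 47: particular solution (-94, 47); reduce m mod 7: (4, 5).
General solution: m = 4 + 7t, n = 5 - 3t for integer t.
-37 ≤ 4 + 7t ≤ 160 gives t ∈ [-5, 22], which is 28 values.

28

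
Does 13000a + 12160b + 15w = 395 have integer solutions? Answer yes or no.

yes

gcd(13000, 12160) = 40  (13000 = 1·12160 + 840, 12160 = 14·840 + 400, 840 = 2·400 + 40, 400 = 10·40).
gcd(40, 15) = 5.
5 divides 395, so integer solutions exist.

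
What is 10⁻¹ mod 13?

4

gcd(13, 10) = 1  (13 = 1×10 + 3, 10 = 3×3 + 1, 3 = 3×1).
Back-substituting, 10×(4) + 13×(-3) = 1.
So 10×4 ≡ 1 (mod 13), and 4 mod 13 = 4.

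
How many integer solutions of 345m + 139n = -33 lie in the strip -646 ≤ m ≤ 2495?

gcd(345, 139):
  345 = 2*139 + 67
  139 = 2*67 + 5
  67 = 13*5 + 2
  5 = 2*2 + 1
  2 = 2*1
so gcd(345, 139) = 1.
Back-substitute for Bézout coefficients:
  1 = 5 - 2*2
  ... = 345*(-56) + 139*(139)
Scale by -33: particular solution (1848, -4587); reduce m mod 139: (41, -102).
General solution: m = 41 + 139t, n = -102 - 345t for integer t.
-646 ≤ 41 + 139t ≤ 2495 gives t ∈ [-4, 17], which is 22 values.

22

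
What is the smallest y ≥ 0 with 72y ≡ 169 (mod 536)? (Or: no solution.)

no solution

gcd(536, 72) = 8.
8 does not divide 169, so the congruence has no solution.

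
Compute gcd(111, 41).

gcd(111, 41):
  111 = 2·41 + 29
  41 = 1·29 + 12
  29 = 2·12 + 5
  12 = 2·5 + 2
  5 = 2·2 + 1
  2 = 2·1
so gcd(111, 41) = 1.

1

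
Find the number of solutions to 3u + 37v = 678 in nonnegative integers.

gcd(37, 3) = 1.
By Bézout, 3×(-12) + 37×(1) = 1.
One solution: (4, 18).
General: u = 4 + 37t, v = 18 - 3t.
u ≥ 0 ⇒ t ≥ 0; v ≥ 0 ⇒ t ≤ 6. So t ∈ [0, 6]: 7 solutions.

7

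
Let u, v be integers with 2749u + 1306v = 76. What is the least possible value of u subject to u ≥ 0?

420

gcd(2749, 1306) = 1  (2749 = 2·1306 + 137, 1306 = 9·137 + 73, 137 = 1·73 + 64, 73 = 1·64 + 9, 64 = 7·9 + 1, 9 = 9·1).
1 divides 76, so solutions exist.
Back-substituting, 2749·(143) + 1306·(-301) = 1.
Scale by 76/1 = 76: (u₀, v₀) = (10868, -22876).
General solution: u = 10868 + 1306t, v = -22876 - 2749t for integer t.
u ≥ 0: smallest is 10868 mod 1306 = 420 (at t = -8), with v = -884.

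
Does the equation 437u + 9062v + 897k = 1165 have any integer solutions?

no

gcd(9062, 437) = 23.
gcd(23, 897) = 23.
23 does not divide 1165 (remainder 15), so no integer solutions.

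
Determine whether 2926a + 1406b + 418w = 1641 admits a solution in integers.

gcd(2926, 1406) = 38  (2926 = 2*1406 + 114, 1406 = 12*114 + 38, 114 = 3*38).
gcd(38, 418) = 38.
38 does not divide 1641 (remainder 7), so no integer solutions.

no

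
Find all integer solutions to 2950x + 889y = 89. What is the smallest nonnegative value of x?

gcd(2950, 889):
  2950 = 3*889 + 283
  889 = 3*283 + 40
  283 = 7*40 + 3
  40 = 13*3 + 1
  3 = 3*1
so gcd(2950, 889) = 1.
1 divides 89, so solutions exist.
Back-substitute for Bézout coefficients:
  1 = 40 - 13*3
  ... = 2950*(-289) + 889*(959)
Scale by 89/1 = 89: (x₀, y₀) = (-25721, 85351).
General solution: x = -25721 + 889t, y = 85351 - 2950t for integer t.
x ≥ 0: smallest is -25721 mod 889 = 60 (at t = 29), with y = -199.

60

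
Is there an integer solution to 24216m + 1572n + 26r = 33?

no

gcd(24216, 1572) = 12  (24216 = 15*1572 + 636, 1572 = 2*636 + 300, 636 = 2*300 + 36, 300 = 8*36 + 12, 36 = 3*12).
gcd(12, 26) = 2.
2 does not divide 33 (remainder 1), so no integer solutions.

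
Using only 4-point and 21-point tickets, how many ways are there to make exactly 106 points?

Need nonnegative integers with 4j + 21k = 106.
gcd(4, 21) = 1, and 4·(-5) + 21·(1) = 1.
So (j₀, k₀) = (-530, 106); general j = -530 + 21t, k = 106 - 4t.
j ≥ 0 ⇒ t ≥ 26; k ≥ 0 ⇒ t ≤ 26. That's 1 value of t.

1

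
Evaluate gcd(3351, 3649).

gcd(3649, 3351) = 1  (3649 = 1×3351 + 298, 3351 = 11×298 + 73, 298 = 4×73 + 6, 73 = 12×6 + 1, 6 = 6×1).

1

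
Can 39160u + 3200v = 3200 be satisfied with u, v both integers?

gcd(39160, 3200):
  39160 = 12×3200 + 760
  3200 = 4×760 + 160
  760 = 4×160 + 120
  160 = 1×120 + 40
  120 = 3×40
so gcd(39160, 3200) = 40.
40 divides 3200, so integer solutions exist.

yes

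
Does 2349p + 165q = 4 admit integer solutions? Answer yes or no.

gcd(2349, 165):
  2349 = 14×165 + 39
  165 = 4×39 + 9
  39 = 4×9 + 3
  9 = 3×3
so gcd(2349, 165) = 3.
3 does not divide 4 (remainder 1), so no integer solutions.

no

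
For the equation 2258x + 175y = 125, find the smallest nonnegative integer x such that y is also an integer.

gcd(2258, 175) = 1  (2258 = 12·175 + 158, 175 = 1·158 + 17, 158 = 9·17 + 5, 17 = 3·5 + 2, 5 = 2·2 + 1, 2 = 2·1).
1 divides 125, so solutions exist.
Back-substituting, 2258·(72) + 175·(-929) = 1.
Scale by 125/1 = 125: (x₀, y₀) = (9000, -116125).
General solution: x = 9000 + 175t, y = -116125 - 2258t for integer t.
x ≥ 0: smallest is 9000 mod 175 = 75 (at t = -51), with y = -967.

75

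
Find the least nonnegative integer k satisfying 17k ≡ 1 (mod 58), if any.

41

gcd(58, 17) = 1  (58 = 3×17 + 7, 17 = 2×7 + 3, 7 = 2×3 + 1, 3 = 3×1).
1 divides 1, so solutions exist.
Back-substituting, 17×(-17) + 58×(5) = 1.
So 17×(-17) ≡ 1 (mod 58); multiply by 1: k ≡ -17 (mod 58).
Smallest nonnegative: k = -17 mod 58 = 41.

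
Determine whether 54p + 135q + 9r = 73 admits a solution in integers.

gcd(135, 54) = 27.
gcd(27, 9) = 9.
9 does not divide 73 (remainder 1), so no integer solutions.

no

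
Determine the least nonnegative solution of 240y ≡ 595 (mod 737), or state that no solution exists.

632

gcd(737, 240):
  737 = 3×240 + 17
  240 = 14×17 + 2
  17 = 8×2 + 1
  2 = 2×1
so gcd(737, 240) = 1.
1 divides 595, so solutions exist.
Back-substitute for Bézout coefficients:
  1 = 17 - 8×2
  ... = 240×(-347) + 737×(113)
So 240×(-347) ≡ 1 (mod 737); multiply by 595: y ≡ -206465 (mod 737).
Smallest nonnegative: y = -206465 mod 737 = 632.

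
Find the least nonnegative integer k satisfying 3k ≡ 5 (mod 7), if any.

gcd(7, 3) = 1.
1 divides 5, so solutions exist.
By Bézout, 3*(-2) + 7*(1) = 1.
So 3*(-2) ≡ 1 (mod 7); multiply by 5: k ≡ -10 (mod 7).
Smallest nonnegative: k = -10 mod 7 = 4.

4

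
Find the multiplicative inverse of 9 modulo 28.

25

gcd(28, 9) = 1  (28 = 3·9 + 1, 9 = 9·1).
Back-substituting, 9·(-3) + 28·(1) = 1.
So 9·-3 ≡ 1 (mod 28), and -3 mod 28 = 25.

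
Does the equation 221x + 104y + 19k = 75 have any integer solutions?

gcd(221, 104) = 13.
gcd(13, 19) = 1.
1 divides 75, so integer solutions exist.

yes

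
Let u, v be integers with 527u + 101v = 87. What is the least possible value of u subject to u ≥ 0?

gcd(527, 101) = 1  (527 = 5*101 + 22, 101 = 4*22 + 13, 22 = 1*13 + 9, 13 = 1*9 + 4, 9 = 2*4 + 1, 4 = 4*1).
1 divides 87, so solutions exist.
Back-substituting, 527*(23) + 101*(-120) = 1.
Scale by 87/1 = 87: (u₀, v₀) = (2001, -10440).
General solution: u = 2001 + 101t, v = -10440 - 527t for integer t.
u ≥ 0: smallest is 2001 mod 101 = 82 (at t = -19), with v = -427.

82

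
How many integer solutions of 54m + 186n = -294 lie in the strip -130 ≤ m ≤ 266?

13

gcd(186, 54) = 6  (186 = 3×54 + 24, 54 = 2×24 + 6, 24 = 4×6).
Back-substituting, 54×(7) + 186×(-2) = 6.
Scale by -49: particular solution (-343, 98); reduce m mod 31: (29, -10).
General solution: m = 29 + 31t, n = -10 - 9t for integer t.
-130 ≤ 29 + 31t ≤ 266 gives t ∈ [-5, 7], which is 13 values.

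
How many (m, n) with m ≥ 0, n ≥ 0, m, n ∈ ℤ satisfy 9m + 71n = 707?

gcd(71, 9) = 1  (71 = 7·9 + 8, 9 = 1·8 + 1, 8 = 8·1).
Back-substituting, 9·(8) + 71·(-1) = 1.
Scale by 707: one solution is (5656, -707). Reduce m mod 71: (47, 4).
General: m = 47 + 71t, n = 4 - 9t.
m ≥ 0 ⇒ t ≥ 0; n ≥ 0 ⇒ t ≤ 0. So t ∈ [0, 0]: 1 solution.

1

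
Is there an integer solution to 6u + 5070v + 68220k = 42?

gcd(5070, 6) = 6.
gcd(6, 68220) = 6.
6 divides 42, so integer solutions exist.

yes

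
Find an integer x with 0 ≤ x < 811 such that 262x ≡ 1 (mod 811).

746

gcd(811, 262) = 1  (811 = 3*262 + 25, 262 = 10*25 + 12, 25 = 2*12 + 1, 12 = 12*1).
Back-substituting, 262*(-65) + 811*(21) = 1.
So 262*-65 ≡ 1 (mod 811), and -65 mod 811 = 746.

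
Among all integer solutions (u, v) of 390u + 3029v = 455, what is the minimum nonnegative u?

gcd(3029, 390) = 13  (3029 = 7·390 + 299, 390 = 1·299 + 91, 299 = 3·91 + 26, 91 = 3·26 + 13, 26 = 2·13).
13 divides 455, so solutions exist.
Back-substituting, 390·(101) + 3029·(-13) = 13.
Scale by 455/13 = 35: (u₀, v₀) = (3535, -455).
General solution: u = 3535 + 233t, v = -455 - 30t for integer t.
u ≥ 0: smallest is 3535 mod 233 = 40 (at t = -15), with v = -5.

40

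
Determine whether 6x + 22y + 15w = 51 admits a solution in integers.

gcd(22, 6) = 2  (22 = 3×6 + 4, 6 = 1×4 + 2, 4 = 2×2).
gcd(2, 15) = 1.
1 divides 51, so integer solutions exist.

yes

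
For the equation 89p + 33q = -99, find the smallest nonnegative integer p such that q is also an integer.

0

gcd(89, 33) = 1  (89 = 2·33 + 23, 33 = 1·23 + 10, 23 = 2·10 + 3, 10 = 3·3 + 1, 3 = 3·1).
1 divides -99, so solutions exist.
Back-substituting, 89·(-10) + 33·(27) = 1.
Scale by -99/1 = -99: (p₀, q₀) = (990, -2673).
General solution: p = 990 + 33t, q = -2673 - 89t for integer t.
p ≥ 0: smallest is 990 mod 33 = 0 (at t = -30), with q = -3.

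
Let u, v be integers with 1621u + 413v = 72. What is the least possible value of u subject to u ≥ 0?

11

gcd(1621, 413):
  1621 = 3·413 + 382
  413 = 1·382 + 31
  382 = 12·31 + 10
  31 = 3·10 + 1
  10 = 10·1
so gcd(1621, 413) = 1.
1 divides 72, so solutions exist.
Back-substitute for Bézout coefficients:
  1 = 31 - 3·10
  ... = 1621·(-40) + 413·(157)
Scale by 72/1 = 72: (u₀, v₀) = (-2880, 11304).
General solution: u = -2880 + 413t, v = 11304 - 1621t for integer t.
u ≥ 0: smallest is -2880 mod 413 = 11 (at t = 7), with v = -43.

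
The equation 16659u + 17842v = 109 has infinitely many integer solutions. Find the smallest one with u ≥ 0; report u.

5535

gcd(17842, 16659):
  17842 = 1*16659 + 1183
  16659 = 14*1183 + 97
  1183 = 12*97 + 19
  97 = 5*19 + 2
  19 = 9*2 + 1
  2 = 2*1
so gcd(17842, 16659) = 1.
1 divides 109, so solutions exist.
Back-substitute for Bézout coefficients:
  1 = 19 - 9*2
  ... = 16659*(-8461) + 17842*(7900)
Scale by 109/1 = 109: (u₀, v₀) = (-922249, 861100).
General solution: u = -922249 + 17842t, v = 861100 - 16659t for integer t.
u ≥ 0: smallest is -922249 mod 17842 = 5535 (at t = 52), with v = -5168.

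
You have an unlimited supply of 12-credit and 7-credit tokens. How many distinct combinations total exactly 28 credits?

Need nonnegative integers with 12j + 7k = 28.
gcd(12, 7) = 1, and 12·(3) + 7·(-5) = 1.
So (j₀, k₀) = (84, -140); general j = 84 + 7t, k = -140 - 12t.
j ≥ 0 ⇒ t ≥ -12; k ≥ 0 ⇒ t ≤ -12. That's 1 value of t.

1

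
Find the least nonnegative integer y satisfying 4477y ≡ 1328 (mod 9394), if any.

gcd(9394, 4477):
  9394 = 2·4477 + 440
  4477 = 10·440 + 77
  440 = 5·77 + 55
  77 = 1·55 + 22
  55 = 2·22 + 11
  22 = 2·11
so gcd(9394, 4477) = 11.
11 does not divide 1328, so the congruence has no solution.

no solution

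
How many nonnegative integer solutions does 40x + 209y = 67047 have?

8

gcd(209, 40):
  209 = 5×40 + 9
  40 = 4×9 + 4
  9 = 2×4 + 1
  4 = 4×1
so gcd(209, 40) = 1.
Back-substitute for Bézout coefficients:
  1 = 9 - 2×4
  ... = 40×(-47) + 209×(9)
Scale by 67047: one solution is (-3151209, 603423). Reduce x mod 209: (93, 303).
General: x = 93 + 209t, y = 303 - 40t.
x ≥ 0 ⇒ t ≥ 0; y ≥ 0 ⇒ t ≤ 7. So t ∈ [0, 7]: 8 solutions.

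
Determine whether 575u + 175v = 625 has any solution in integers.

yes

gcd(575, 175):
  575 = 3×175 + 50
  175 = 3×50 + 25
  50 = 2×25
so gcd(575, 175) = 25.
25 divides 625, so integer solutions exist.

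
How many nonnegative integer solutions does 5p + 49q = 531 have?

gcd(49, 5):
  49 = 9×5 + 4
  5 = 1×4 + 1
  4 = 4×1
so gcd(49, 5) = 1.
Back-substitute for Bézout coefficients:
  1 = 5 - 1×4
  ... = 5×(10) + 49×(-1)
Scale by 531: one solution is (5310, -531). Reduce p mod 49: (18, 9).
General: p = 18 + 49t, q = 9 - 5t.
p ≥ 0 ⇒ t ≥ 0; q ≥ 0 ⇒ t ≤ 1. So t ∈ [0, 1]: 2 solutions.

2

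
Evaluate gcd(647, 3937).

1

gcd(3937, 647):
  3937 = 6×647 + 55
  647 = 11×55 + 42
  55 = 1×42 + 13
  42 = 3×13 + 3
  13 = 4×3 + 1
  3 = 3×1
so gcd(3937, 647) = 1.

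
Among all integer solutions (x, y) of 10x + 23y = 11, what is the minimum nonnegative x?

gcd(23, 10):
  23 = 2×10 + 3
  10 = 3×3 + 1
  3 = 3×1
so gcd(23, 10) = 1.
1 divides 11, so solutions exist.
Back-substitute for Bézout coefficients:
  1 = 10 - 3×3
  ... = 10×(7) + 23×(-3)
Scale by 11/1 = 11: (x₀, y₀) = (77, -33).
General solution: x = 77 + 23t, y = -33 - 10t for integer t.
x ≥ 0: smallest is 77 mod 23 = 8 (at t = -3), with y = -3.

8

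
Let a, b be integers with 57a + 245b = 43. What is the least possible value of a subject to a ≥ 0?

134

gcd(245, 57) = 1  (245 = 4×57 + 17, 57 = 3×17 + 6, 17 = 2×6 + 5, 6 = 1×5 + 1, 5 = 5×1).
1 divides 43, so solutions exist.
Back-substituting, 57×(43) + 245×(-10) = 1.
Scale by 43/1 = 43: (a₀, b₀) = (1849, -430).
General solution: a = 1849 + 245t, b = -430 - 57t for integer t.
a ≥ 0: smallest is 1849 mod 245 = 134 (at t = -7), with b = -31.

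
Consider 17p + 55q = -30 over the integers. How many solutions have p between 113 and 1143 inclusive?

gcd(55, 17) = 1  (55 = 3×17 + 4, 17 = 4×4 + 1, 4 = 4×1).
Back-substituting, 17×(13) + 55×(-4) = 1.
Scale by -30: particular solution (-390, 120); reduce p mod 55: (50, -16).
General solution: p = 50 + 55t, q = -16 - 17t for integer t.
113 ≤ 50 + 55t ≤ 1143 gives t ∈ [2, 19], which is 18 values.

18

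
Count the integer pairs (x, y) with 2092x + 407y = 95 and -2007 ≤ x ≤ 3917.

gcd(2092, 407) = 1  (2092 = 5*407 + 57, 407 = 7*57 + 8, 57 = 7*8 + 1, 8 = 8*1).
Back-substituting, 2092*(50) + 407*(-257) = 1.
Scale by 95: particular solution (4750, -24415); reduce x mod 407: (273, -1403).
General solution: x = 273 + 407t, y = -1403 - 2092t for integer t.
-2007 ≤ 273 + 407t ≤ 3917 gives t ∈ [-5, 8], which is 14 values.

14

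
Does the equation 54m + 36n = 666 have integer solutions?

gcd(54, 36):
  54 = 1·36 + 18
  36 = 2·18
so gcd(54, 36) = 18.
18 divides 666, so integer solutions exist.

yes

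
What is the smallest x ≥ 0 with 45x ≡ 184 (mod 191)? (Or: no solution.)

72

gcd(191, 45) = 1  (191 = 4*45 + 11, 45 = 4*11 + 1, 11 = 11*1).
1 divides 184, so solutions exist.
Back-substituting, 45*(17) + 191*(-4) = 1.
So 45*(17) ≡ 1 (mod 191); multiply by 184: x ≡ 3128 (mod 191).
Smallest nonnegative: x = 3128 mod 191 = 72.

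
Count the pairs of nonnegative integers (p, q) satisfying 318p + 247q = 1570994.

gcd(318, 247) = 1.
By Bézout, 318·(-80) + 247·(103) = 1.
One solution: (8, 6350).
General: p = 8 + 247t, q = 6350 - 318t.
p ≥ 0 ⇒ t ≥ 0; q ≥ 0 ⇒ t ≤ 19. So t ∈ [0, 19]: 20 solutions.

20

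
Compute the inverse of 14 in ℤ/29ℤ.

gcd(29, 14) = 1.
By Bézout, 14*(-2) + 29*(1) = 1.
So 14*-2 ≡ 1 (mod 29), and -2 mod 29 = 27.

27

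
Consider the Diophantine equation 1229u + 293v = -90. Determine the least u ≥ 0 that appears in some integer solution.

276

gcd(1229, 293) = 1  (1229 = 4·293 + 57, 293 = 5·57 + 8, 57 = 7·8 + 1, 8 = 8·1).
1 divides -90, so solutions exist.
Back-substituting, 1229·(36) + 293·(-151) = 1.
Scale by -90/1 = -90: (u₀, v₀) = (-3240, 13590).
General solution: u = -3240 + 293t, v = 13590 - 1229t for integer t.
u ≥ 0: smallest is -3240 mod 293 = 276 (at t = 12), with v = -1158.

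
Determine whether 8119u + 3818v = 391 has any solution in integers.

gcd(8119, 3818) = 23  (8119 = 2*3818 + 483, 3818 = 7*483 + 437, 483 = 1*437 + 46, 437 = 9*46 + 23, 46 = 2*23).
23 divides 391, so integer solutions exist.

yes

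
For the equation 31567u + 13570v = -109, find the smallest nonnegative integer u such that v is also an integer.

9533

gcd(31567, 13570) = 1  (31567 = 2*13570 + 4427, 13570 = 3*4427 + 289, 4427 = 15*289 + 92, 289 = 3*92 + 13, 92 = 7*13 + 1, 13 = 13*1).
1 divides -109, so solutions exist.
Back-substituting, 31567*(1033) + 13570*(-2403) = 1.
Scale by -109/1 = -109: (u₀, v₀) = (-112597, 261927).
General solution: u = -112597 + 13570t, v = 261927 - 31567t for integer t.
u ≥ 0: smallest is -112597 mod 13570 = 9533 (at t = 9), with v = -22176.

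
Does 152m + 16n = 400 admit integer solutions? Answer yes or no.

yes

gcd(152, 16) = 8  (152 = 9×16 + 8, 16 = 2×8).
8 divides 400, so integer solutions exist.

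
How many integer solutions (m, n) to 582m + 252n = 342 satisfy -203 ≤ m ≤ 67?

6

gcd(582, 252):
  582 = 2×252 + 78
  252 = 3×78 + 18
  78 = 4×18 + 6
  18 = 3×6
so gcd(582, 252) = 6.
Back-substitute for Bézout coefficients:
  6 = 78 - 4×18
  ... = 582×(13) + 252×(-30)
Scale by 57: particular solution (741, -1710); reduce m mod 42: (27, -61).
General solution: m = 27 + 42t, n = -61 - 97t for integer t.
-203 ≤ 27 + 42t ≤ 67 gives t ∈ [-5, 0], which is 6 values.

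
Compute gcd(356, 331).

gcd(356, 331):
  356 = 1×331 + 25
  331 = 13×25 + 6
  25 = 4×6 + 1
  6 = 6×1
so gcd(356, 331) = 1.

1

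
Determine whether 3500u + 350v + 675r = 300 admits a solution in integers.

gcd(3500, 350) = 350.
gcd(350, 675) = 25.
25 divides 300, so integer solutions exist.

yes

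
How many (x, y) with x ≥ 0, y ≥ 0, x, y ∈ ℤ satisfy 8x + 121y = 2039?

gcd(121, 8) = 1  (121 = 15·8 + 1, 8 = 8·1).
Back-substituting, 8·(-15) + 121·(1) = 1.
Scale by 2039: one solution is (-30585, 2039). Reduce x mod 121: (28, 15).
General: x = 28 + 121t, y = 15 - 8t.
x ≥ 0 ⇒ t ≥ 0; y ≥ 0 ⇒ t ≤ 1. So t ∈ [0, 1]: 2 solutions.

2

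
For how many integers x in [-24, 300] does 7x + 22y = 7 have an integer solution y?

15

gcd(22, 7) = 1.
By Bézout, 7×(-3) + 22×(1) = 1.
Particular solution: (1, 0).
General solution: x = 1 + 22t, y = 0 - 7t for integer t.
-24 ≤ 1 + 22t ≤ 300 gives t ∈ [-1, 13], which is 15 values.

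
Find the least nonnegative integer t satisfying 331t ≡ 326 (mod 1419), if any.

gcd(1419, 331) = 1.
1 divides 326, so solutions exist.
By Bézout, 331·(463) + 1419·(-108) = 1.
So 331·(463) ≡ 1 (mod 1419); multiply by 326: t ≡ 150938 (mod 1419).
Smallest nonnegative: t = 150938 mod 1419 = 524.

524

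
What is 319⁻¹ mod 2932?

gcd(2932, 319) = 1  (2932 = 9×319 + 61, 319 = 5×61 + 14, 61 = 4×14 + 5, 14 = 2×5 + 4, 5 = 1×4 + 1, 4 = 4×1).
Back-substituting, 319×(-625) + 2932×(68) = 1.
So 319×-625 ≡ 1 (mod 2932), and -625 mod 2932 = 2307.

2307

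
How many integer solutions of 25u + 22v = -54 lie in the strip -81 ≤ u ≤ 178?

gcd(25, 22) = 1  (25 = 1*22 + 3, 22 = 7*3 + 1, 3 = 3*1).
Back-substituting, 25*(-7) + 22*(8) = 1.
Scale by -54: particular solution (378, -432); reduce u mod 22: (4, -7).
General solution: u = 4 + 22t, v = -7 - 25t for integer t.
-81 ≤ 4 + 22t ≤ 178 gives t ∈ [-3, 7], which is 11 values.

11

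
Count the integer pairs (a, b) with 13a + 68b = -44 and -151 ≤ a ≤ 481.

9

gcd(68, 13):
  68 = 5×13 + 3
  13 = 4×3 + 1
  3 = 3×1
so gcd(68, 13) = 1.
Back-substitute for Bézout coefficients:
  1 = 13 - 4×3
  ... = 13×(21) + 68×(-4)
Scale by -44: particular solution (-924, 176); reduce a mod 68: (28, -6).
General solution: a = 28 + 68t, b = -6 - 13t for integer t.
-151 ≤ 28 + 68t ≤ 481 gives t ∈ [-2, 6], which is 9 values.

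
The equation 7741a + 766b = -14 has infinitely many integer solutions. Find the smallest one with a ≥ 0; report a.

728

gcd(7741, 766):
  7741 = 10×766 + 81
  766 = 9×81 + 37
  81 = 2×37 + 7
  37 = 5×7 + 2
  7 = 3×2 + 1
  2 = 2×1
so gcd(7741, 766) = 1.
1 divides -14, so solutions exist.
Back-substitute for Bézout coefficients:
  1 = 7 - 3×2
  ... = 7741×(331) + 766×(-3345)
Scale by -14/1 = -14: (a₀, b₀) = (-4634, 46830).
General solution: a = -4634 + 766t, b = 46830 - 7741t for integer t.
a ≥ 0: smallest is -4634 mod 766 = 728 (at t = 7), with b = -7357.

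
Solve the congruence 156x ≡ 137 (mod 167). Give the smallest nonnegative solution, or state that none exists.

gcd(167, 156) = 1  (167 = 1*156 + 11, 156 = 14*11 + 2, 11 = 5*2 + 1, 2 = 2*1).
1 divides 137, so solutions exist.
Back-substituting, 156*(-76) + 167*(71) = 1.
So 156*(-76) ≡ 1 (mod 167); multiply by 137: x ≡ -10412 (mod 167).
Smallest nonnegative: x = -10412 mod 167 = 109.

109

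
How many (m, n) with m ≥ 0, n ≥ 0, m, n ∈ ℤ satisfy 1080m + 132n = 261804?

gcd(1080, 132):
  1080 = 8*132 + 24
  132 = 5*24 + 12
  24 = 2*12
so gcd(1080, 132) = 12.
Back-substitute for Bézout coefficients:
  12 = 132 - 5*24
  ... = 1080*(-5) + 132*(41)
Scale by 21817: one solution is (-109085, 894497). Reduce m mod 11: (2, 1967).
General: m = 2 + 11t, n = 1967 - 90t.
m ≥ 0 ⇒ t ≥ 0; n ≥ 0 ⇒ t ≤ 21. So t ∈ [0, 21]: 22 solutions.

22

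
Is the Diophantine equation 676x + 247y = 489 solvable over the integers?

gcd(676, 247) = 13  (676 = 2·247 + 182, 247 = 1·182 + 65, 182 = 2·65 + 52, 65 = 1·52 + 13, 52 = 4·13).
13 does not divide 489 (remainder 8), so no integer solutions.

no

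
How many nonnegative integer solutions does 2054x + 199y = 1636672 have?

gcd(2054, 199) = 1  (2054 = 10×199 + 64, 199 = 3×64 + 7, 64 = 9×7 + 1, 7 = 7×1).
Back-substituting, 2054×(28) + 199×(-289) = 1.
Scale by 1636672: one solution is (45826816, -472998208). Reduce x mod 199: (101, 7182).
General: x = 101 + 199t, y = 7182 - 2054t.
x ≥ 0 ⇒ t ≥ 0; y ≥ 0 ⇒ t ≤ 3. So t ∈ [0, 3]: 4 solutions.

4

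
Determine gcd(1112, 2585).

gcd(2585, 1112) = 1  (2585 = 2×1112 + 361, 1112 = 3×361 + 29, 361 = 12×29 + 13, 29 = 2×13 + 3, 13 = 4×3 + 1, 3 = 3×1).

1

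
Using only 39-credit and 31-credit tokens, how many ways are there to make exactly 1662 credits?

1

Need nonnegative integers with 39j + 31k = 1662.
gcd(39, 31) = 1, and 39·(4) + 31·(-5) = 1.
So (j₀, k₀) = (6648, -8310); general j = 6648 + 31t, k = -8310 - 39t.
j ≥ 0 ⇒ t ≥ -214; k ≥ 0 ⇒ t ≤ -214. That's 1 value of t.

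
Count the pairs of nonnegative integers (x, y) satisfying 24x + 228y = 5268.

12

gcd(228, 24):
  228 = 9·24 + 12
  24 = 2·12
so gcd(228, 24) = 12.
Back-substitute for Bézout coefficients:
  12 = 228 - 9·24
  ... = 24·(-9) + 228·(1)
Scale by 439: one solution is (-3951, 439). Reduce x mod 19: (1, 23).
General: x = 1 + 19t, y = 23 - 2t.
x ≥ 0 ⇒ t ≥ 0; y ≥ 0 ⇒ t ≤ 11. So t ∈ [0, 11]: 12 solutions.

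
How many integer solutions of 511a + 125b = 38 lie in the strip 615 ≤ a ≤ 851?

2

gcd(511, 125) = 1  (511 = 4*125 + 11, 125 = 11*11 + 4, 11 = 2*4 + 3, 4 = 1*3 + 1, 3 = 3*1).
Back-substituting, 511*(-34) + 125*(139) = 1.
Scale by 38: particular solution (-1292, 5282); reduce a mod 125: (83, -339).
General solution: a = 83 + 125t, b = -339 - 511t for integer t.
615 ≤ 83 + 125t ≤ 851 gives t ∈ [5, 6], which is 2 values.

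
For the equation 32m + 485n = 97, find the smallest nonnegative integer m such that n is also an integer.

291

gcd(485, 32) = 1  (485 = 15×32 + 5, 32 = 6×5 + 2, 5 = 2×2 + 1, 2 = 2×1).
1 divides 97, so solutions exist.
Back-substituting, 32×(-197) + 485×(13) = 1.
Scale by 97/1 = 97: (m₀, n₀) = (-19109, 1261).
General solution: m = -19109 + 485t, n = 1261 - 32t for integer t.
m ≥ 0: smallest is -19109 mod 485 = 291 (at t = 40), with n = -19.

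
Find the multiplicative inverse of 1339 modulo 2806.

2521

gcd(2806, 1339):
  2806 = 2·1339 + 128
  1339 = 10·128 + 59
  128 = 2·59 + 10
  59 = 5·10 + 9
  10 = 1·9 + 1
  9 = 9·1
so gcd(2806, 1339) = 1.
Back-substitute for Bézout coefficients:
  1 = 10 - 1·9
  ... = 1339·(-285) + 2806·(136)
So 1339·-285 ≡ 1 (mod 2806), and -285 mod 2806 = 2521.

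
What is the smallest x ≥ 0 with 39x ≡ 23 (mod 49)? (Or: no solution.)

32

gcd(49, 39):
  49 = 1*39 + 10
  39 = 3*10 + 9
  10 = 1*9 + 1
  9 = 9*1
so gcd(49, 39) = 1.
1 divides 23, so solutions exist.
Back-substitute for Bézout coefficients:
  1 = 10 - 1*9
  ... = 39*(-5) + 49*(4)
So 39*(-5) ≡ 1 (mod 49); multiply by 23: x ≡ -115 (mod 49).
Smallest nonnegative: x = -115 mod 49 = 32.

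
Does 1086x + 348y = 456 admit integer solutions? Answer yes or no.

gcd(1086, 348) = 6  (1086 = 3×348 + 42, 348 = 8×42 + 12, 42 = 3×12 + 6, 12 = 2×6).
6 divides 456, so integer solutions exist.

yes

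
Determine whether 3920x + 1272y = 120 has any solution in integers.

gcd(3920, 1272):
  3920 = 3·1272 + 104
  1272 = 12·104 + 24
  104 = 4·24 + 8
  24 = 3·8
so gcd(3920, 1272) = 8.
8 divides 120, so integer solutions exist.

yes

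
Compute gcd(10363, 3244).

1

gcd(10363, 3244) = 1  (10363 = 3*3244 + 631, 3244 = 5*631 + 89, 631 = 7*89 + 8, 89 = 11*8 + 1, 8 = 8*1).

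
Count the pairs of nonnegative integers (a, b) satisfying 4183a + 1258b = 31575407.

gcd(4183, 1258) = 1.
By Bézout, 4183×(-203) + 1258×(675) = 1.
One solution: (525, 23354).
General: a = 525 + 1258t, b = 23354 - 4183t.
a ≥ 0 ⇒ t ≥ 0; b ≥ 0 ⇒ t ≤ 5. So t ∈ [0, 5]: 6 solutions.

6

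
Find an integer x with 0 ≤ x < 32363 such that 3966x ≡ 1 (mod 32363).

17634

gcd(32363, 3966):
  32363 = 8·3966 + 635
  3966 = 6·635 + 156
  635 = 4·156 + 11
  156 = 14·11 + 2
  11 = 5·2 + 1
  2 = 2·1
so gcd(32363, 3966) = 1.
Back-substitute for Bézout coefficients:
  1 = 11 - 5·2
  ... = 3966·(-14729) + 32363·(1805)
So 3966·-14729 ≡ 1 (mod 32363), and -14729 mod 32363 = 17634.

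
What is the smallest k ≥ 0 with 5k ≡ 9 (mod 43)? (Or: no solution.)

19

gcd(43, 5):
  43 = 8×5 + 3
  5 = 1×3 + 2
  3 = 1×2 + 1
  2 = 2×1
so gcd(43, 5) = 1.
1 divides 9, so solutions exist.
Back-substitute for Bézout coefficients:
  1 = 3 - 1×2
  ... = 5×(-17) + 43×(2)
So 5×(-17) ≡ 1 (mod 43); multiply by 9: k ≡ -153 (mod 43).
Smallest nonnegative: k = -153 mod 43 = 19.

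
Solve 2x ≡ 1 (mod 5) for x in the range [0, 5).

3

gcd(5, 2):
  5 = 2×2 + 1
  2 = 2×1
so gcd(5, 2) = 1.
Back-substitute for Bézout coefficients:
  1 = 5 - 2×2
  ... = 2×(-2) + 5×(1)
So 2×-2 ≡ 1 (mod 5), and -2 mod 5 = 3.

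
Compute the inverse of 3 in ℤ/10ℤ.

7

gcd(10, 3) = 1  (10 = 3·3 + 1, 3 = 3·1).
Back-substituting, 3·(-3) + 10·(1) = 1.
So 3·-3 ≡ 1 (mod 10), and -3 mod 10 = 7.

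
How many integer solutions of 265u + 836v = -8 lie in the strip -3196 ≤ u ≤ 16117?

gcd(836, 265):
  836 = 3*265 + 41
  265 = 6*41 + 19
  41 = 2*19 + 3
  19 = 6*3 + 1
  3 = 3*1
so gcd(836, 265) = 1.
Back-substitute for Bézout coefficients:
  1 = 19 - 6*3
  ... = 265*(265) + 836*(-84)
Scale by -8: particular solution (-2120, 672); reduce u mod 836: (388, -123).
General solution: u = 388 + 836t, v = -123 - 265t for integer t.
-3196 ≤ 388 + 836t ≤ 16117 gives t ∈ [-4, 18], which is 23 values.

23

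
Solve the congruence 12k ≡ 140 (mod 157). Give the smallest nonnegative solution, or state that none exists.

gcd(157, 12) = 1  (157 = 13×12 + 1, 12 = 12×1).
1 divides 140, so solutions exist.
Back-substituting, 12×(-13) + 157×(1) = 1.
So 12×(-13) ≡ 1 (mod 157); multiply by 140: k ≡ -1820 (mod 157).
Smallest nonnegative: k = -1820 mod 157 = 64.

64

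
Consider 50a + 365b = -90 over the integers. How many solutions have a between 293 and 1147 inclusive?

12

gcd(365, 50):
  365 = 7*50 + 15
  50 = 3*15 + 5
  15 = 3*5
so gcd(365, 50) = 5.
Back-substitute for Bézout coefficients:
  5 = 50 - 3*15
  ... = 50*(22) + 365*(-3)
Scale by -18: particular solution (-396, 54); reduce a mod 73: (42, -6).
General solution: a = 42 + 73t, b = -6 - 10t for integer t.
293 ≤ 42 + 73t ≤ 1147 gives t ∈ [4, 15], which is 12 values.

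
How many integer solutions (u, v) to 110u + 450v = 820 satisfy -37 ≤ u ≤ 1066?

24

gcd(450, 110) = 10  (450 = 4×110 + 10, 110 = 11×10).
Back-substituting, 110×(-4) + 450×(1) = 10.
Scale by 82: particular solution (-328, 82); reduce u mod 45: (32, -6).
General solution: u = 32 + 45t, v = -6 - 11t for integer t.
-37 ≤ 32 + 45t ≤ 1066 gives t ∈ [-1, 22], which is 24 values.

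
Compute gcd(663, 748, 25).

gcd(748, 663) = 17.
gcd(17, 25) = 1.

1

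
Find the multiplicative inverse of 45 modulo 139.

gcd(139, 45) = 1  (139 = 3*45 + 4, 45 = 11*4 + 1, 4 = 4*1).
Back-substituting, 45*(34) + 139*(-11) = 1.
So 45*34 ≡ 1 (mod 139), and 34 mod 139 = 34.

34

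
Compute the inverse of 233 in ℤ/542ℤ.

gcd(542, 233):
  542 = 2×233 + 76
  233 = 3×76 + 5
  76 = 15×5 + 1
  5 = 5×1
so gcd(542, 233) = 1.
Back-substitute for Bézout coefficients:
  1 = 76 - 15×5
  ... = 233×(-107) + 542×(46)
So 233×-107 ≡ 1 (mod 542), and -107 mod 542 = 435.

435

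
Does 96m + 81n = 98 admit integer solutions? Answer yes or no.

no

gcd(96, 81) = 3  (96 = 1×81 + 15, 81 = 5×15 + 6, 15 = 2×6 + 3, 6 = 2×3).
3 does not divide 98 (remainder 2), so no integer solutions.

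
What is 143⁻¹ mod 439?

gcd(439, 143):
  439 = 3*143 + 10
  143 = 14*10 + 3
  10 = 3*3 + 1
  3 = 3*1
so gcd(439, 143) = 1.
Back-substitute for Bézout coefficients:
  1 = 10 - 3*3
  ... = 143*(-132) + 439*(43)
So 143*-132 ≡ 1 (mod 439), and -132 mod 439 = 307.

307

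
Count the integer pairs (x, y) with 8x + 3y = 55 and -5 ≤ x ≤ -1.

2

gcd(8, 3):
  8 = 2*3 + 2
  3 = 1*2 + 1
  2 = 2*1
so gcd(8, 3) = 1.
Back-substitute for Bézout coefficients:
  1 = 3 - 1*2
  ... = 8*(-1) + 3*(3)
Scale by 55: particular solution (-55, 165); reduce x mod 3: (2, 13).
General solution: x = 2 + 3t, y = 13 - 8t for integer t.
-5 ≤ 2 + 3t ≤ -1 gives t ∈ [-2, -1], which is 2 values.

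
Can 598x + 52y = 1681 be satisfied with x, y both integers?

no

gcd(598, 52) = 26.
26 does not divide 1681 (remainder 17), so no integer solutions.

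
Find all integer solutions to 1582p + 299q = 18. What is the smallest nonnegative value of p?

gcd(1582, 299) = 1  (1582 = 5*299 + 87, 299 = 3*87 + 38, 87 = 2*38 + 11, 38 = 3*11 + 5, 11 = 2*5 + 1, 5 = 5*1).
1 divides 18, so solutions exist.
Back-substituting, 1582*(55) + 299*(-291) = 1.
Scale by 18/1 = 18: (p₀, q₀) = (990, -5238).
General solution: p = 990 + 299t, q = -5238 - 1582t for integer t.
p ≥ 0: smallest is 990 mod 299 = 93 (at t = -3), with q = -492.

93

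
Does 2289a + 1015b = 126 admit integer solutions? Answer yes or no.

gcd(2289, 1015) = 7  (2289 = 2*1015 + 259, 1015 = 3*259 + 238, 259 = 1*238 + 21, 238 = 11*21 + 7, 21 = 3*7).
7 divides 126, so integer solutions exist.

yes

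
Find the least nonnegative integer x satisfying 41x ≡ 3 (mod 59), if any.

49

gcd(59, 41) = 1  (59 = 1×41 + 18, 41 = 2×18 + 5, 18 = 3×5 + 3, 5 = 1×3 + 2, 3 = 1×2 + 1, 2 = 2×1).
1 divides 3, so solutions exist.
Back-substituting, 41×(-23) + 59×(16) = 1.
So 41×(-23) ≡ 1 (mod 59); multiply by 3: x ≡ -69 (mod 59).
Smallest nonnegative: x = -69 mod 59 = 49.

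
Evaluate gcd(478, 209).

1

gcd(478, 209):
  478 = 2·209 + 60
  209 = 3·60 + 29
  60 = 2·29 + 2
  29 = 14·2 + 1
  2 = 2·1
so gcd(478, 209) = 1.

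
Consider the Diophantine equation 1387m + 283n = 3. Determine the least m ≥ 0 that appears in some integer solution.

gcd(1387, 283) = 1.
1 divides 3, so solutions exist.
By Bézout, 1387*(-91) + 283*(446) = 1.
Scale by 3/1 = 3: (m₀, n₀) = (-273, 1338).
General solution: m = -273 + 283t, n = 1338 - 1387t for integer t.
m ≥ 0: smallest is -273 mod 283 = 10 (at t = 1), with n = -49.

10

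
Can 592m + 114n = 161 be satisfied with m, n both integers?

no

gcd(592, 114) = 2  (592 = 5·114 + 22, 114 = 5·22 + 4, 22 = 5·4 + 2, 4 = 2·2).
2 does not divide 161 (remainder 1), so no integer solutions.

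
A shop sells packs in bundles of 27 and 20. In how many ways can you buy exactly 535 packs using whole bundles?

1

Need nonnegative integers with 27j + 20k = 535.
gcd(27, 20) = 1, and 27·(3) + 20·(-4) = 1.
So (j₀, k₀) = (1605, -2140); general j = 1605 + 20t, k = -2140 - 27t.
j ≥ 0 ⇒ t ≥ -80; k ≥ 0 ⇒ t ≤ -80. That's 1 value of t.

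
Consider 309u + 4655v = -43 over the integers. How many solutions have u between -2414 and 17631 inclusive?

gcd(4655, 309):
  4655 = 15·309 + 20
  309 = 15·20 + 9
  20 = 2·9 + 2
  9 = 4·2 + 1
  2 = 2·1
so gcd(4655, 309) = 1.
Back-substitute for Bézout coefficients:
  1 = 9 - 4·2
  ... = 309·(2094) + 4655·(-139)
Scale by -43: particular solution (-90042, 5977); reduce u mod 4655: (3058, -203).
General solution: u = 3058 + 4655t, v = -203 - 309t for integer t.
-2414 ≤ 3058 + 4655t ≤ 17631 gives t ∈ [-1, 3], which is 5 values.

5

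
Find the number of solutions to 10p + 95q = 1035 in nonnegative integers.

5

gcd(95, 10) = 5.
By Bézout, 10×(-9) + 95×(1) = 5.
One solution: (18, 9).
General: p = 18 + 19t, q = 9 - 2t.
p ≥ 0 ⇒ t ≥ 0; q ≥ 0 ⇒ t ≤ 4. So t ∈ [0, 4]: 5 solutions.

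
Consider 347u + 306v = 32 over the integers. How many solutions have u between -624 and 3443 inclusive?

13

gcd(347, 306) = 1.
By Bézout, 347×(-97) + 306×(110) = 1.
Particular solution: (262, -297).
General solution: u = 262 + 306t, v = -297 - 347t for integer t.
-624 ≤ 262 + 306t ≤ 3443 gives t ∈ [-2, 10], which is 13 values.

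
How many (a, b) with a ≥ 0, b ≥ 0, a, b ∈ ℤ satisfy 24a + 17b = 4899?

12

gcd(24, 17) = 1.
By Bézout, 24×(5) + 17×(-7) = 1.
One solution: (15, 267).
General: a = 15 + 17t, b = 267 - 24t.
a ≥ 0 ⇒ t ≥ 0; b ≥ 0 ⇒ t ≤ 11. So t ∈ [0, 11]: 12 solutions.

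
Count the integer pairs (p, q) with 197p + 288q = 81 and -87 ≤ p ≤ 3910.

13

gcd(288, 197):
  288 = 1·197 + 91
  197 = 2·91 + 15
  91 = 6·15 + 1
  15 = 15·1
so gcd(288, 197) = 1.
Back-substitute for Bézout coefficients:
  1 = 91 - 6·15
  ... = 197·(-19) + 288·(13)
Scale by 81: particular solution (-1539, 1053); reduce p mod 288: (189, -129).
General solution: p = 189 + 288t, q = -129 - 197t for integer t.
-87 ≤ 189 + 288t ≤ 3910 gives t ∈ [0, 12], which is 13 values.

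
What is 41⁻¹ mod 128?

gcd(128, 41):
  128 = 3·41 + 5
  41 = 8·5 + 1
  5 = 5·1
so gcd(128, 41) = 1.
Back-substitute for Bézout coefficients:
  1 = 41 - 8·5
  ... = 41·(25) + 128·(-8)
So 41·25 ≡ 1 (mod 128), and 25 mod 128 = 25.

25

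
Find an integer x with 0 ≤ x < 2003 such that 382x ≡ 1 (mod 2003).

gcd(2003, 382):
  2003 = 5·382 + 93
  382 = 4·93 + 10
  93 = 9·10 + 3
  10 = 3·3 + 1
  3 = 3·1
so gcd(2003, 382) = 1.
Back-substitute for Bézout coefficients:
  1 = 10 - 3·3
  ... = 382·(603) + 2003·(-115)
So 382·603 ≡ 1 (mod 2003), and 603 mod 2003 = 603.

603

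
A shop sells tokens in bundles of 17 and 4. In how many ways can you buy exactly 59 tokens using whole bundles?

Need nonnegative integers with 17j + 4k = 59.
gcd(17, 4) = 1, and 17·(1) + 4·(-4) = 1.
So (j₀, k₀) = (59, -236); general j = 59 + 4t, k = -236 - 17t.
j ≥ 0 ⇒ t ≥ -14; k ≥ 0 ⇒ t ≤ -14. That's 1 value of t.

1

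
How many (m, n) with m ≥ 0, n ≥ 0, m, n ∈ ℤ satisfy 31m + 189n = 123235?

21

gcd(189, 31) = 1  (189 = 6×31 + 3, 31 = 10×3 + 1, 3 = 3×1).
Back-substituting, 31×(61) + 189×(-10) = 1.
Scale by 123235: one solution is (7517335, -1232350). Reduce m mod 189: (49, 644).
General: m = 49 + 189t, n = 644 - 31t.
m ≥ 0 ⇒ t ≥ 0; n ≥ 0 ⇒ t ≤ 20. So t ∈ [0, 20]: 21 solutions.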